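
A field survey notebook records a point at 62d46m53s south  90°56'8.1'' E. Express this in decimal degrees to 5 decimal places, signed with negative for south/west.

Latitude: 62 + 46/60 + 53/3600 = 62.781389
S ⇒ negate
Longitude: 90 + 56/60 + 8.1/3600 = 90.935583
E ⇒ keep positive

-62.78139, 90.93558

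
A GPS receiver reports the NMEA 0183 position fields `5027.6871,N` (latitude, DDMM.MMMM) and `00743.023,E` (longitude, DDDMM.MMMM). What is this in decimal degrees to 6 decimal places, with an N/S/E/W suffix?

Latitude: split at 2 digits → 50° and 27.6871′; 50 + 27.6871/60 = 50.4614517
Lon: split at 3 digits → 007° and 43.023′; 7 + 43.023/60 = 7.7170500

50.461452° N, 7.717050° E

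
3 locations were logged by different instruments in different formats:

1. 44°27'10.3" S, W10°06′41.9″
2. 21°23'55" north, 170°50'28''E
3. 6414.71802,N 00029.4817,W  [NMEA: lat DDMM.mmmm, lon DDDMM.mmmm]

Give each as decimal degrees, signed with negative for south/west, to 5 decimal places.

1. -44.45286, -10.11164
2. 21.39861, 170.84111
3. 64.24530, -0.49136

Point 1:
  φ: 44° + 27/60 + 10.3/3600 = 44 + 0.450000 + 0.002861 = 44.452861
  S ⇒ negate
  Lon: 10 + 6/60 + 41.9/3600 = 10.111639
  hemisphere W, so the sign is −
Point 2:
  φ: 23′ + 55″ = 23.91667′; 21 + 23.91667/60 = 21.398611
  N ⇒ keep positive
  Lon: 50′ + 28″ = 50.46667′; 170 + 50.46667/60 = 170.841111
  E → positive
Point 3:
  Lat: degrees = first 2 digits = 64, minutes = 14.71802; 64 + 14.71802/60 = 64.245300
  N ⇒ keep positive
  λ: split at 3 digits → 000° and 29.4817′; 0 + 29.4817/60 = 0.491362
  W ⇒ negate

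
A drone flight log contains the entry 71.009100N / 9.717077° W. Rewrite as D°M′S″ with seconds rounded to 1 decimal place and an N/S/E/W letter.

71°00′32.8″ N, 9°43′1.5″ W

Latitude: 0.009100 × 60 = 0.54600′ → 0′, remainder × 60 = 32.760″
Lon: 0.717077 × 60 = 43.02462′ → 43′, remainder × 60 = 1.477″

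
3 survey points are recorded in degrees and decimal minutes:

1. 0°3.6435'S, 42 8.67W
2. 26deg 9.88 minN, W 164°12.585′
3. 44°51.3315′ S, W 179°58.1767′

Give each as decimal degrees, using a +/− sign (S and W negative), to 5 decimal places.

Point 1:
  Lat: 0 + 3.6435/60 = 0.060725
  S → negative
  λ: 8.67′ = 0.144500°; total 42.144500
  hemisphere W, so the sign is −
Point 2:
  φ: 26 + 9.88/60 = 26.164667
  N → positive
  Lon: 164 + 12.585/60 = 164.209750
  W ⇒ negate
Point 3:
  φ: 44 + 51.3315/60 = 44.855525
  S → negative
  Lon: 58.1767′ = 0.969612°; total 179.969612
  W → negative

1. -0.06073, -42.14450
2. 26.16467, -164.20975
3. -44.85553, -179.96961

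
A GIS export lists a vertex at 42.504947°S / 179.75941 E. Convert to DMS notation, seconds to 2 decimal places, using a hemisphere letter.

42°30′17.81″ S, 179°45′33.88″ E

φ: whole degrees 42; 30.29682′ → 30′ and 17.8092″
λ: 0.759410 × 60 = 45.56460′ → 45′, remainder × 60 = 33.8760″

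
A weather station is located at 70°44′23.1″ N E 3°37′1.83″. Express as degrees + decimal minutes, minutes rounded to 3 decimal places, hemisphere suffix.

70° 44.385′ N, 3° 37.031′ E

φ: seconds/60 = 0.38500; minutes = 44 + 0.38500 = 44.38500
Lon: 37 + 1.83/60 = 37.03050′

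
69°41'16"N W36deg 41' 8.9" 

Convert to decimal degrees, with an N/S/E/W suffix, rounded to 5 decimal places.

69.68778° N, 36.68581° W

Lat: 41′ + 16″ = 41.26667′; 69 + 41.26667/60 = 69.687778
λ: 36° + 41/60 + 8.9/3600 = 36 + 0.683333 + 0.002472 = 36.685806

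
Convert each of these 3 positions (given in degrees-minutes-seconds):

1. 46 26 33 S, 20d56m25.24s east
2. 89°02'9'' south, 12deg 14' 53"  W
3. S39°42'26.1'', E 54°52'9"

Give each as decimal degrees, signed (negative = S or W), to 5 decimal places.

Point 1:
  Latitude: 26′ + 33″ = 26.55000′; 46 + 26.55000/60 = 46.442500
  S ⇒ negate
  λ: 56′ + 25.24″ = 56.42067′; 20 + 56.42067/60 = 20.940344
  E → positive
Point 2:
  Latitude: 89 + 2/60 + 9/3600 = 89.035833
  S ⇒ negate
  Longitude: 12° + 14/60 + 53/3600 = 12 + 0.233333 + 0.014722 = 12.248056
  W ⇒ negate
Point 3:
  Latitude: 42′ + 26.1″ = 42.43500′; 39 + 42.43500/60 = 39.707250
  S → negative
  Longitude: 54° + 52/60 + 9/3600 = 54 + 0.866667 + 0.002500 = 54.869167
  E ⇒ keep positive

1. -46.44250, 20.94034
2. -89.03583, -12.24806
3. -39.70725, 54.86917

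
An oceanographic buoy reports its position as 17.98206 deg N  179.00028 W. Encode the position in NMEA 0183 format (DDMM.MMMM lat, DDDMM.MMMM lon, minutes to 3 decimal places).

1758.924,N / 17900.017,W

φ: 17° + 0.982060 × 60 = 17° 58.92360′
Longitude: 179° + 0.000280 × 60 = 179° 0.01680′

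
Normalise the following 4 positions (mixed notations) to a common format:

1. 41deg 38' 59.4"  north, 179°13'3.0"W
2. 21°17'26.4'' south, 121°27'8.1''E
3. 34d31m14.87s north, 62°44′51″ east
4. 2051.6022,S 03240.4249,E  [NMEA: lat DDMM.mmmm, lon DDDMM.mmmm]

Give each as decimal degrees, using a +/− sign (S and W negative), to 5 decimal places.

1. 41.64983, -179.21750
2. -21.29067, 121.45225
3. 34.52080, 62.74750
4. -20.86004, 32.67375

Point 1:
  Lat: 41° + 38/60 + 59.4/3600 = 41 + 0.633333 + 0.016500 = 41.649833
  N → positive
  Lon: 179 + 13/60 + 3/3600 = 179.217500
  W → negative
Point 2:
  φ: 17′ + 26.4″ = 17.44000′; 21 + 17.44000/60 = 21.290667
  S → negative
  Longitude: 27′ + 8.1″ = 27.13500′; 121 + 27.13500/60 = 121.452250
  E ⇒ keep positive
Point 3:
  Latitude: 31′ + 14.87″ = 31.24783′; 34 + 31.24783/60 = 34.520797
  N ⇒ keep positive
  Longitude: 62 + 44/60 + 51/3600 = 62.747500
  E → positive
Point 4:
  Lat: split at 2 digits → 20° and 51.6022′; 20 + 51.6022/60 = 20.860037
  hemisphere S, so the sign is −
  Lon: degrees = first 3 digits = 32, minutes = 40.4249; 32 + 40.4249/60 = 32.673748
  E → positive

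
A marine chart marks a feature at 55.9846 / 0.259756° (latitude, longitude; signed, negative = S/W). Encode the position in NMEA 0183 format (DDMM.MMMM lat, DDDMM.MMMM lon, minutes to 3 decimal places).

5559.076,N / 00015.585,E

φ: 55° + 0.984600 × 60 = 55° 59.07600′
Longitude: 0° + 0.259756 × 60 = 0° 15.58536′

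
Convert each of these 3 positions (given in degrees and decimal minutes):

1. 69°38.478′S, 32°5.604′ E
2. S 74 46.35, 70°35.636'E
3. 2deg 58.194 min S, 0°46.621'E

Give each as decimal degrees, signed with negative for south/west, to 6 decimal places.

1. -69.641300, 32.093400
2. -74.772500, 70.593933
3. -2.969900, 0.777017

Point 1:
  Latitude: 69 + 38.478/60 = 69.6413000
  hemisphere S, so the sign is −
  Lon: 32 + 5.604/60 = 32.0934000
  E → positive
Point 2:
  Lat: 46.35′ = 0.772500°; total 74.7725000
  S → negative
  λ: 35.636′ = 0.593933°; total 70.5939333
  E ⇒ keep positive
Point 3:
  Latitude: 58.194′ = 0.969900°; total 2.9699000
  S → negative
  Longitude: 46.621′ = 0.777017°; total 0.7770167
  E → positive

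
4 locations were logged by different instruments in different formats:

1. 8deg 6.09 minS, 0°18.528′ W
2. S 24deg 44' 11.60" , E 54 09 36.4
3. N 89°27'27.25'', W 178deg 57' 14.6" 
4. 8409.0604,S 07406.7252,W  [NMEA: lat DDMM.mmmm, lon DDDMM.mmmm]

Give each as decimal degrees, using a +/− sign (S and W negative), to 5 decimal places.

Point 1:
  Lat: 8 + 6.09/60 = 8.101500
  S → negative
  Lon: 0 + 18.528/60 = 0.308800
  hemisphere W, so the sign is −
Point 2:
  Lat: 44′ + 11.6″ = 44.19333′; 24 + 44.19333/60 = 24.736556
  hemisphere S, so the sign is −
  Longitude: 54° + 9/60 + 36.4/3600 = 54 + 0.150000 + 0.010111 = 54.160111
  E ⇒ keep positive
Point 3:
  Latitude: 27′ + 27.25″ = 27.45417′; 89 + 27.45417/60 = 89.457569
  N → positive
  Longitude: 178° + 57/60 + 14.6/3600 = 178 + 0.950000 + 0.004056 = 178.954056
  W → negative
Point 4:
  Latitude: split at 2 digits → 84° and 9.0604′; 84 + 9.0604/60 = 84.151007
  hemisphere S, so the sign is −
  Longitude: degrees = first 3 digits = 74, minutes = 6.7252; 74 + 6.7252/60 = 74.112087
  W ⇒ negate

1. -8.10150, -0.30880
2. -24.73656, 54.16011
3. 89.45757, -178.95406
4. -84.15101, -74.11209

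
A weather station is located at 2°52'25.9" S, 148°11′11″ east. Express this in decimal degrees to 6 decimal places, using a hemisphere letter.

φ: 2° + 52/60 + 25.9/3600 = 2 + 0.866667 + 0.007194 = 2.8738611
Lon: 148 + 11/60 + 11/3600 = 148.1863889

2.873861° S, 148.186389° E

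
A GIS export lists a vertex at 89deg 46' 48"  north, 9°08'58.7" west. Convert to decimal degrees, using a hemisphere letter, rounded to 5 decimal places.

φ: 89 + 46/60 + 48/3600 = 89.780000
λ: 8′ + 58.7″ = 8.97833′; 9 + 8.97833/60 = 9.149639

89.78000° N, 9.14964° W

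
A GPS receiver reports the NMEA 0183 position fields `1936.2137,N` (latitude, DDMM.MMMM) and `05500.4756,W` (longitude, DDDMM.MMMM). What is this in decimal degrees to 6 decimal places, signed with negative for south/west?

19.603562, -55.007927

φ: degrees = first 2 digits = 19, minutes = 36.2137; 19 + 36.2137/60 = 19.6035617
N ⇒ keep positive
Lon: degrees = first 3 digits = 55, minutes = 0.4756; 55 + 0.4756/60 = 55.0079267
W ⇒ negate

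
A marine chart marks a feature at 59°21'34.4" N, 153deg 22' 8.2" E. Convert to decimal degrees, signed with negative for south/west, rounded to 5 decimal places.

59.35956, 153.36894

φ: 59 + 21/60 + 34.4/3600 = 59.359556
N → positive
Longitude: 153° + 22/60 + 8.2/3600 = 153 + 0.366667 + 0.002278 = 153.368944
E ⇒ keep positive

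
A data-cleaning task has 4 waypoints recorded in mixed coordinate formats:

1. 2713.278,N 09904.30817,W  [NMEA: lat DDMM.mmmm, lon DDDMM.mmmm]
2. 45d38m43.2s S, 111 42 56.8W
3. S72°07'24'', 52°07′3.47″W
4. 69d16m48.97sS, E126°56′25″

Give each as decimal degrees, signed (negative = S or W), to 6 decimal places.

1. 27.221300, -99.071803
2. -45.645333, -111.715778
3. -72.123333, -52.117631
4. -69.280269, 126.940278

Point 1:
  φ: split at 2 digits → 27° and 13.278′; 27 + 13.278/60 = 27.2213000
  N ⇒ keep positive
  Longitude: degrees = first 3 digits = 99, minutes = 4.30817; 99 + 4.30817/60 = 99.0718028
  hemisphere W, so the sign is −
Point 2:
  Lat: 45° + 38/60 + 43.2/3600 = 45 + 0.633333 + 0.012000 = 45.6453333
  hemisphere S, so the sign is −
  λ: 111 + 42/60 + 56.8/3600 = 111.7157778
  W → negative
Point 3:
  Latitude: 72 + 7/60 + 24/3600 = 72.1233333
  S → negative
  λ: 7′ + 3.47″ = 7.05783′; 52 + 7.05783/60 = 52.1176306
  W → negative
Point 4:
  φ: 16′ + 48.97″ = 16.81617′; 69 + 16.81617/60 = 69.2802694
  hemisphere S, so the sign is −
  Lon: 56′ + 25″ = 56.41667′; 126 + 56.41667/60 = 126.9402778
  E → positive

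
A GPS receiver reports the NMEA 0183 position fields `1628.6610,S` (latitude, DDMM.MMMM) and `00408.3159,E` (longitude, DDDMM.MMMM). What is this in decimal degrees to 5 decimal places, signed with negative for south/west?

-16.47768, 4.13860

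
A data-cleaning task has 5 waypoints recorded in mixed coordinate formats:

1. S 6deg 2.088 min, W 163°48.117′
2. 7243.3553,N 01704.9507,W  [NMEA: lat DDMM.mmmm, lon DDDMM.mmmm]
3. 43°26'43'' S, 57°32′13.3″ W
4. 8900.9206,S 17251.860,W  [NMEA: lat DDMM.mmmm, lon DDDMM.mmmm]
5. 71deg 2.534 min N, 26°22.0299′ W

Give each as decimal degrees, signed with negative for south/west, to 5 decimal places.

Point 1:
  Latitude: 2.088′ = 0.034800°; total 6.034800
  hemisphere S, so the sign is −
  Lon: 163 + 48.117/60 = 163.801950
  hemisphere W, so the sign is −
Point 2:
  Latitude: degrees = first 2 digits = 72, minutes = 43.3553; 72 + 43.3553/60 = 72.722588
  N → positive
  Lon: split at 3 digits → 017° and 4.9507′; 17 + 4.9507/60 = 17.082512
  hemisphere W, so the sign is −
Point 3:
  Lat: 43° + 26/60 + 43/3600 = 43 + 0.433333 + 0.011944 = 43.445278
  S ⇒ negate
  Lon: 32′ + 13.3″ = 32.22167′; 57 + 32.22167/60 = 57.537028
  W ⇒ negate
Point 4:
  φ: split at 2 digits → 89° and 0.9206′; 89 + 0.9206/60 = 89.015343
  S ⇒ negate
  Lon: degrees = first 3 digits = 172, minutes = 51.86; 172 + 51.86/60 = 172.864333
  W ⇒ negate
Point 5:
  Latitude: 71 + 2.534/60 = 71.042233
  N → positive
  λ: 22.0299′ = 0.367165°; total 26.367165
  W ⇒ negate

1. -6.03480, -163.80195
2. 72.72259, -17.08251
3. -43.44528, -57.53703
4. -89.01534, -172.86433
5. 71.04223, -26.36717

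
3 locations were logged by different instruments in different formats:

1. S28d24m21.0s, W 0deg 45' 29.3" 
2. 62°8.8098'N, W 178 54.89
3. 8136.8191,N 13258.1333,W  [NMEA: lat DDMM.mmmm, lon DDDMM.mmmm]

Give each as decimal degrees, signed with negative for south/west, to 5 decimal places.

Point 1:
  Latitude: 28 + 24/60 + 21/3600 = 28.405833
  S ⇒ negate
  Lon: 45′ + 29.3″ = 45.48833′; 0 + 45.48833/60 = 0.758139
  W ⇒ negate
Point 2:
  Latitude: 8.8098′ = 0.146830°; total 62.146830
  N → positive
  Longitude: 178 + 54.89/60 = 178.914833
  W ⇒ negate
Point 3:
  Lat: degrees = first 2 digits = 81, minutes = 36.8191; 81 + 36.8191/60 = 81.613652
  N ⇒ keep positive
  λ: degrees = first 3 digits = 132, minutes = 58.1333; 132 + 58.1333/60 = 132.968888
  W → negative

1. -28.40583, -0.75814
2. 62.14683, -178.91483
3. 81.61365, -132.96889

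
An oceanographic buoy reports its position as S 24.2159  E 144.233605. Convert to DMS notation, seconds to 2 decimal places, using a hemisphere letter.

Lat: 0.215900° → 12.95400′; 0.95400 × 60 = 57.2400″
λ: whole degrees 144; 14.01630′ → 14′ and 0.9780″

24°12′57.24″ S, 144°14′0.98″ E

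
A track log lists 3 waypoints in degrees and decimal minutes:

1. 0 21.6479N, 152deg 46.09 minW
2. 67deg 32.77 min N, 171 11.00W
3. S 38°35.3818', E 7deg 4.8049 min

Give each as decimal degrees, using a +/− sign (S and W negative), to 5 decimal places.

Point 1:
  Latitude: 21.6479′ = 0.360798°; total 0.360798
  N ⇒ keep positive
  Longitude: 152 + 46.09/60 = 152.768167
  W → negative
Point 2:
  φ: 32.77′ = 0.546167°; total 67.546167
  N → positive
  Longitude: 171 + 11/60 = 171.183333
  hemisphere W, so the sign is −
Point 3:
  φ: 35.3818′ = 0.589697°; total 38.589697
  S → negative
  Longitude: 4.8049′ = 0.080082°; total 7.080082
  E ⇒ keep positive

1. 0.36080, -152.76817
2. 67.54617, -171.18333
3. -38.58970, 7.08008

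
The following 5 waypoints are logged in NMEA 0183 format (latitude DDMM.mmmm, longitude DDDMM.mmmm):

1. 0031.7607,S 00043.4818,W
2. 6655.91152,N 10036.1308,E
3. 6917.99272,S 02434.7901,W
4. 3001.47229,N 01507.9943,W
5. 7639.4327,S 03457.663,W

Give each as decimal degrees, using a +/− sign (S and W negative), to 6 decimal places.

Point 1:
  Lat: split at 2 digits → 00° and 31.7607′; 0 + 31.7607/60 = 0.5293450
  hemisphere S, so the sign is −
  Longitude: degrees = first 3 digits = 0, minutes = 43.4818; 0 + 43.4818/60 = 0.7246967
  hemisphere W, so the sign is −
Point 2:
  Lat: degrees = first 2 digits = 66, minutes = 55.91152; 66 + 55.91152/60 = 66.9318587
  N → positive
  λ: degrees = first 3 digits = 100, minutes = 36.1308; 100 + 36.1308/60 = 100.6021800
  E → positive
Point 3:
  Lat: split at 2 digits → 69° and 17.99272′; 69 + 17.99272/60 = 69.2998787
  S → negative
  Longitude: degrees = first 3 digits = 24, minutes = 34.7901; 24 + 34.7901/60 = 24.5798350
  W → negative
Point 4:
  Lat: split at 2 digits → 30° and 1.47229′; 30 + 1.47229/60 = 30.0245382
  N ⇒ keep positive
  Longitude: degrees = first 3 digits = 15, minutes = 7.9943; 15 + 7.9943/60 = 15.1332383
  W → negative
Point 5:
  φ: split at 2 digits → 76° and 39.4327′; 76 + 39.4327/60 = 76.6572117
  hemisphere S, so the sign is −
  λ: degrees = first 3 digits = 34, minutes = 57.663; 34 + 57.663/60 = 34.9610500
  hemisphere W, so the sign is −

1. -0.529345, -0.724697
2. 66.931859, 100.602180
3. -69.299879, -24.579835
4. 30.024538, -15.133238
5. -76.657212, -34.961050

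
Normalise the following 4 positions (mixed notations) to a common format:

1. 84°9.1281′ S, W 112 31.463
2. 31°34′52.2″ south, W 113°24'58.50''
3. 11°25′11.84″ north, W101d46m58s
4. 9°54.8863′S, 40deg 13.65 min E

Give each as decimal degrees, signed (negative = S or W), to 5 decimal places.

1. -84.15214, -112.52438
2. -31.58117, -113.41625
3. 11.41996, -101.78278
4. -9.91477, 40.22750

Point 1:
  Lat: 9.1281′ = 0.152135°; total 84.152135
  hemisphere S, so the sign is −
  λ: 31.463′ = 0.524383°; total 112.524383
  W ⇒ negate
Point 2:
  Latitude: 31° + 34/60 + 52.2/3600 = 31 + 0.566667 + 0.014500 = 31.581167
  S ⇒ negate
  Longitude: 113° + 24/60 + 58.5/3600 = 113 + 0.400000 + 0.016250 = 113.416250
  W ⇒ negate
Point 3:
  Latitude: 25′ + 11.84″ = 25.19733′; 11 + 25.19733/60 = 11.419956
  N ⇒ keep positive
  λ: 101° + 46/60 + 58/3600 = 101 + 0.766667 + 0.016111 = 101.782778
  hemisphere W, so the sign is −
Point 4:
  Lat: 54.8863′ = 0.914772°; total 9.914772
  S ⇒ negate
  Lon: 13.65′ = 0.227500°; total 40.227500
  E → positive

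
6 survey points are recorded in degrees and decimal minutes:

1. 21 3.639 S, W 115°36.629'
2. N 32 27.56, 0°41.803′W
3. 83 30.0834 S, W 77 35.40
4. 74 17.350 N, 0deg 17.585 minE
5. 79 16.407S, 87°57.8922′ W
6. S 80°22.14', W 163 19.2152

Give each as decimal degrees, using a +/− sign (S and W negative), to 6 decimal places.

1. -21.060650, -115.610483
2. 32.459333, -0.696717
3. -83.501390, -77.590000
4. 74.289167, 0.293083
5. -79.273450, -87.964870
6. -80.369000, -163.320253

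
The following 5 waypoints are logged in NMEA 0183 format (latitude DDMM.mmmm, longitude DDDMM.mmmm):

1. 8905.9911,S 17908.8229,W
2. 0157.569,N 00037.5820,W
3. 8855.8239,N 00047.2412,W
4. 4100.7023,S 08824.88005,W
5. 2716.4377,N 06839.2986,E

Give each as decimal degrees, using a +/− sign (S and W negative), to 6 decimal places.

Point 1:
  φ: split at 2 digits → 89° and 5.9911′; 89 + 5.9911/60 = 89.0998517
  S ⇒ negate
  Longitude: split at 3 digits → 179° and 8.8229′; 179 + 8.8229/60 = 179.1470483
  W ⇒ negate
Point 2:
  Latitude: degrees = first 2 digits = 1, minutes = 57.569; 1 + 57.569/60 = 1.9594833
  N ⇒ keep positive
  Lon: split at 3 digits → 000° and 37.582′; 0 + 37.582/60 = 0.6263667
  W ⇒ negate
Point 3:
  φ: degrees = first 2 digits = 88, minutes = 55.8239; 88 + 55.8239/60 = 88.9303983
  N ⇒ keep positive
  Lon: split at 3 digits → 000° and 47.2412′; 0 + 47.2412/60 = 0.7873533
  W → negative
Point 4:
  Latitude: split at 2 digits → 41° and 0.7023′; 41 + 0.7023/60 = 41.0117050
  hemisphere S, so the sign is −
  λ: degrees = first 3 digits = 88, minutes = 24.88005; 88 + 24.88005/60 = 88.4146675
  W → negative
Point 5:
  Lat: split at 2 digits → 27° and 16.4377′; 27 + 16.4377/60 = 27.2739617
  N → positive
  Longitude: degrees = first 3 digits = 68, minutes = 39.2986; 68 + 39.2986/60 = 68.6549767
  E ⇒ keep positive

1. -89.099852, -179.147048
2. 1.959483, -0.626367
3. 88.930398, -0.787353
4. -41.011705, -88.414668
5. 27.273962, 68.654977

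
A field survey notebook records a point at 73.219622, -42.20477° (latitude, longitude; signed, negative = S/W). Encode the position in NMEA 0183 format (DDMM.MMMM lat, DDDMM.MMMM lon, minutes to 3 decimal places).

φ: fractional part 0.219622 → 13.17732 minutes
Longitude is negative → W; |value| = 42.204770
λ: minutes = (42.204770 − 42) × 60 = 12.28620

7313.177,N / 04212.286,W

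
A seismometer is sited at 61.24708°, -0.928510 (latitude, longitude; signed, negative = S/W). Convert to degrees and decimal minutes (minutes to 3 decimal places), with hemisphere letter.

61° 14.825′ N, 0° 55.711′ W

Lat: minutes = (61.247080 − 61) × 60 = 14.82480
Longitude is negative → W; |value| = 0.928510
Longitude: 0° + 0.928510 × 60 = 0° 55.71060′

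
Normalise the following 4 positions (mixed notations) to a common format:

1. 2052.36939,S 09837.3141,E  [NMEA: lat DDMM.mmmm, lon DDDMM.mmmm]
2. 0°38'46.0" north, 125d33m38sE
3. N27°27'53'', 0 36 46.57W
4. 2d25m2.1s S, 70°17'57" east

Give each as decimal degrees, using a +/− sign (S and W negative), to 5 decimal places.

1. -20.87282, 98.62190
2. 0.64611, 125.56056
3. 27.46472, -0.61294
4. -2.41725, 70.29917

Point 1:
  Lat: degrees = first 2 digits = 20, minutes = 52.36939; 20 + 52.36939/60 = 20.872823
  S → negative
  Lon: split at 3 digits → 098° and 37.3141′; 98 + 37.3141/60 = 98.621902
  E ⇒ keep positive
Point 2:
  Latitude: 0° + 38/60 + 46/3600 = 0 + 0.633333 + 0.012778 = 0.646111
  N ⇒ keep positive
  Longitude: 125 + 33/60 + 38/3600 = 125.560556
  E ⇒ keep positive
Point 3:
  φ: 27′ + 53″ = 27.88333′; 27 + 27.88333/60 = 27.464722
  N ⇒ keep positive
  Lon: 0 + 36/60 + 46.57/3600 = 0.612936
  W → negative
Point 4:
  Latitude: 2° + 25/60 + 2.1/3600 = 2 + 0.416667 + 0.000583 = 2.417250
  S ⇒ negate
  Lon: 70° + 17/60 + 57/3600 = 70 + 0.283333 + 0.015833 = 70.299167
  E ⇒ keep positive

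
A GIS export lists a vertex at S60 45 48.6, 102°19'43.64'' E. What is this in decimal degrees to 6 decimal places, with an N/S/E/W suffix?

60.763500° S, 102.328789° E

Latitude: 60 + 45/60 + 48.6/3600 = 60.7635000
λ: 102 + 19/60 + 43.64/3600 = 102.3287889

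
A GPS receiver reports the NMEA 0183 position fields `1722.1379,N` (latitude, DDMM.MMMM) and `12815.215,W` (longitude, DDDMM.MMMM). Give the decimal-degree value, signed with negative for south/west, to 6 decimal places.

φ: split at 2 digits → 17° and 22.1379′; 17 + 22.1379/60 = 17.3689650
N → positive
Longitude: degrees = first 3 digits = 128, minutes = 15.215; 128 + 15.215/60 = 128.2535833
hemisphere W, so the sign is −

17.368965, -128.253583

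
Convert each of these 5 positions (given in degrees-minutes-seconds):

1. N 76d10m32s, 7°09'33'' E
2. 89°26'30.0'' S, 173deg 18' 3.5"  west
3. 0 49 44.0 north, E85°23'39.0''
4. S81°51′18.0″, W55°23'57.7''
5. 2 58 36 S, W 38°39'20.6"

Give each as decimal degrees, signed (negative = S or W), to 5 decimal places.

1. 76.17556, 7.15917
2. -89.44167, -173.30097
3. 0.82889, 85.39417
4. -81.85500, -55.39936
5. -2.97667, -38.65572

Point 1:
  φ: 10′ + 32″ = 10.53333′; 76 + 10.53333/60 = 76.175556
  N → positive
  Lon: 9′ + 33″ = 9.55000′; 7 + 9.55000/60 = 7.159167
  E ⇒ keep positive
Point 2:
  Latitude: 89° + 26/60 + 30/3600 = 89 + 0.433333 + 0.008333 = 89.441667
  S → negative
  Longitude: 18′ + 3.5″ = 18.05833′; 173 + 18.05833/60 = 173.300972
  hemisphere W, so the sign is −
Point 3:
  Latitude: 0° + 49/60 + 44/3600 = 0 + 0.816667 + 0.012222 = 0.828889
  N → positive
  λ: 85° + 23/60 + 39/3600 = 85 + 0.383333 + 0.010833 = 85.394167
  E → positive
Point 4:
  Lat: 81° + 51/60 + 18/3600 = 81 + 0.850000 + 0.005000 = 81.855000
  S ⇒ negate
  Lon: 55° + 23/60 + 57.7/3600 = 55 + 0.383333 + 0.016028 = 55.399361
  W ⇒ negate
Point 5:
  Lat: 2 + 58/60 + 36/3600 = 2.976667
  hemisphere S, so the sign is −
  Lon: 38 + 39/60 + 20.6/3600 = 38.655722
  W → negative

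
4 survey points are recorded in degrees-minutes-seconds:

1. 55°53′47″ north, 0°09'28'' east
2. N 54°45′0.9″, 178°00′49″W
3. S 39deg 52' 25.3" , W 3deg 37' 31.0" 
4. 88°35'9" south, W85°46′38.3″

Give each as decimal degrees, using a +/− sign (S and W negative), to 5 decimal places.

1. 55.89639, 0.15778
2. 54.75025, -178.01361
3. -39.87369, -3.62528
4. -88.58583, -85.77731

Point 1:
  Lat: 55° + 53/60 + 47/3600 = 55 + 0.883333 + 0.013056 = 55.896389
  N → positive
  Longitude: 0° + 9/60 + 28/3600 = 0 + 0.150000 + 0.007778 = 0.157778
  E → positive
Point 2:
  Lat: 54° + 45/60 + 0.9/3600 = 54 + 0.750000 + 0.000250 = 54.750250
  N → positive
  Lon: 0′ + 49″ = 0.81667′; 178 + 0.81667/60 = 178.013611
  W → negative
Point 3:
  φ: 52′ + 25.3″ = 52.42167′; 39 + 52.42167/60 = 39.873694
  hemisphere S, so the sign is −
  Lon: 37′ + 31″ = 37.51667′; 3 + 37.51667/60 = 3.625278
  hemisphere W, so the sign is −
Point 4:
  Lat: 35′ + 9″ = 35.15000′; 88 + 35.15000/60 = 88.585833
  S → negative
  λ: 85° + 46/60 + 38.3/3600 = 85 + 0.766667 + 0.010639 = 85.777306
  hemisphere W, so the sign is −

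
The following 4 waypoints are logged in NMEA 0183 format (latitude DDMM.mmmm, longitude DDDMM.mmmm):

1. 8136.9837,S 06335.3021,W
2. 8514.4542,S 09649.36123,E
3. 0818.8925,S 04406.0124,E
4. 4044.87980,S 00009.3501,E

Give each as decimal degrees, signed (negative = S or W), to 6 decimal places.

1. -81.616395, -63.588368
2. -85.240903, 96.822687
3. -8.314875, 44.100207
4. -40.747997, 0.155835

Point 1:
  φ: split at 2 digits → 81° and 36.9837′; 81 + 36.9837/60 = 81.6163950
  S ⇒ negate
  Lon: split at 3 digits → 063° and 35.3021′; 63 + 35.3021/60 = 63.5883683
  W → negative
Point 2:
  Latitude: degrees = first 2 digits = 85, minutes = 14.4542; 85 + 14.4542/60 = 85.2409033
  hemisphere S, so the sign is −
  Lon: split at 3 digits → 096° and 49.36123′; 96 + 49.36123/60 = 96.8226872
  E → positive
Point 3:
  Latitude: degrees = first 2 digits = 8, minutes = 18.8925; 8 + 18.8925/60 = 8.3148750
  hemisphere S, so the sign is −
  Longitude: split at 3 digits → 044° and 6.0124′; 44 + 6.0124/60 = 44.1002067
  E ⇒ keep positive
Point 4:
  φ: degrees = first 2 digits = 40, minutes = 44.8798; 40 + 44.8798/60 = 40.7479967
  hemisphere S, so the sign is −
  Lon: degrees = first 3 digits = 0, minutes = 9.3501; 0 + 9.3501/60 = 0.1558350
  E ⇒ keep positive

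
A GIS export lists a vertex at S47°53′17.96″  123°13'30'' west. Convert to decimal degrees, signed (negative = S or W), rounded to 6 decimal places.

Latitude: 47° + 53/60 + 17.96/3600 = 47 + 0.883333 + 0.004989 = 47.8883222
S → negative
λ: 123° + 13/60 + 30/3600 = 123 + 0.216667 + 0.008333 = 123.2250000
W → negative

-47.888322, -123.225000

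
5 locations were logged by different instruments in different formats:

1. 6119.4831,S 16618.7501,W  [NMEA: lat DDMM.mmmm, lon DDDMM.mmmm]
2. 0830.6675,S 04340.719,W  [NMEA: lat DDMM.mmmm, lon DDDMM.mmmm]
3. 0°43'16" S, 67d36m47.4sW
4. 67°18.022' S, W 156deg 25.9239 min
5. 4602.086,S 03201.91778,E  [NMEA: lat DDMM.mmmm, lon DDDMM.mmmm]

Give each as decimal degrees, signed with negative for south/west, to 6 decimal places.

1. -61.324718, -166.312502
2. -8.511125, -43.678650
3. -0.721111, -67.613167
4. -67.300367, -156.432065
5. -46.034767, 32.031963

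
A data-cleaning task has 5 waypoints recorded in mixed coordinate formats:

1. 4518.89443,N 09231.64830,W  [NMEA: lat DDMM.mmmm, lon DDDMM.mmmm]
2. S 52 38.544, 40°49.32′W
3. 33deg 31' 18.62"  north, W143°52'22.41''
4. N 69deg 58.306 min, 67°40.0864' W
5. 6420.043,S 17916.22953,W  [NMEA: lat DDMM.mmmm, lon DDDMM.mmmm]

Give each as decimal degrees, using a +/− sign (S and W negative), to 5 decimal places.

1. 45.31491, -92.52747
2. -52.64240, -40.82200
3. 33.52184, -143.87289
4. 69.97177, -67.66811
5. -64.33405, -179.27049

Point 1:
  φ: split at 2 digits → 45° and 18.89443′; 45 + 18.89443/60 = 45.314907
  N ⇒ keep positive
  Lon: split at 3 digits → 092° and 31.6483′; 92 + 31.6483/60 = 92.527472
  hemisphere W, so the sign is −
Point 2:
  Latitude: 38.544′ = 0.642400°; total 52.642400
  S → negative
  Lon: 49.32′ = 0.822000°; total 40.822000
  hemisphere W, so the sign is −
Point 3:
  Latitude: 33 + 31/60 + 18.62/3600 = 33.521839
  N → positive
  Lon: 143 + 52/60 + 22.41/3600 = 143.872892
  W ⇒ negate
Point 4:
  φ: 58.306′ = 0.971767°; total 69.971767
  N ⇒ keep positive
  λ: 67 + 40.0864/60 = 67.668107
  W ⇒ negate
Point 5:
  φ: split at 2 digits → 64° and 20.043′; 64 + 20.043/60 = 64.334050
  S ⇒ negate
  Longitude: split at 3 digits → 179° and 16.22953′; 179 + 16.22953/60 = 179.270492
  W → negative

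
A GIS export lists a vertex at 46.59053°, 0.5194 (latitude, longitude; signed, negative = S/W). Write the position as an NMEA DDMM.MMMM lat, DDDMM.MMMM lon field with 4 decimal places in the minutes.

4635.4318,N / 00031.1640,E

φ: minutes = (46.590530 − 46) × 60 = 35.431800
Lon: minutes = (0.519400 − 0) × 60 = 31.164000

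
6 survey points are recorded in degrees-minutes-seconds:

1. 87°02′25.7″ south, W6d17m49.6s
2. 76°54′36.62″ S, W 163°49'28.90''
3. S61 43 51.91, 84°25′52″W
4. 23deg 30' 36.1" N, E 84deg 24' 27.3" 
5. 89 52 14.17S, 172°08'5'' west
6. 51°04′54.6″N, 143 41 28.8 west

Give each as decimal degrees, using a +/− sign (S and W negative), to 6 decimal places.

Point 1:
  Latitude: 87° + 2/60 + 25.7/3600 = 87 + 0.033333 + 0.007139 = 87.0404722
  S ⇒ negate
  Longitude: 6 + 17/60 + 49.6/3600 = 6.2971111
  W → negative
Point 2:
  φ: 76 + 54/60 + 36.62/3600 = 76.9101722
  S → negative
  Longitude: 49′ + 28.9″ = 49.48167′; 163 + 49.48167/60 = 163.8246944
  W → negative
Point 3:
  φ: 61° + 43/60 + 51.91/3600 = 61 + 0.716667 + 0.014419 = 61.7310861
  S ⇒ negate
  λ: 84° + 25/60 + 52/3600 = 84 + 0.416667 + 0.014444 = 84.4311111
  W ⇒ negate
Point 4:
  φ: 23 + 30/60 + 36.1/3600 = 23.5100278
  N ⇒ keep positive
  λ: 84 + 24/60 + 27.3/3600 = 84.4075833
  E ⇒ keep positive
Point 5:
  Lat: 52′ + 14.17″ = 52.23617′; 89 + 52.23617/60 = 89.8706028
  hemisphere S, so the sign is −
  λ: 8′ + 5″ = 8.08333′; 172 + 8.08333/60 = 172.1347222
  hemisphere W, so the sign is −
Point 6:
  φ: 51° + 4/60 + 54.6/3600 = 51 + 0.066667 + 0.015167 = 51.0818333
  N → positive
  Longitude: 143 + 41/60 + 28.8/3600 = 143.6913333
  W → negative

1. -87.040472, -6.297111
2. -76.910172, -163.824694
3. -61.731086, -84.431111
4. 23.510028, 84.407583
5. -89.870603, -172.134722
6. 51.081833, -143.691333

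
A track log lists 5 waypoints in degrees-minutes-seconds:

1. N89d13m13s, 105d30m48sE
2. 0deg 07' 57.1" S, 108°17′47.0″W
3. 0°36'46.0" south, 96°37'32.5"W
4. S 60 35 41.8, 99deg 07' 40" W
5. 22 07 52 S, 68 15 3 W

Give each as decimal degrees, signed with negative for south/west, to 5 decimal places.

Point 1:
  Latitude: 89 + 13/60 + 13/3600 = 89.220278
  N → positive
  Longitude: 105° + 30/60 + 48/3600 = 105 + 0.500000 + 0.013333 = 105.513333
  E ⇒ keep positive
Point 2:
  Lat: 0 + 7/60 + 57.1/3600 = 0.132528
  hemisphere S, so the sign is −
  Lon: 17′ + 47″ = 17.78333′; 108 + 17.78333/60 = 108.296389
  hemisphere W, so the sign is −
Point 3:
  Latitude: 0° + 36/60 + 46/3600 = 0 + 0.600000 + 0.012778 = 0.612778
  hemisphere S, so the sign is −
  λ: 96° + 37/60 + 32.5/3600 = 96 + 0.616667 + 0.009028 = 96.625694
  W → negative
Point 4:
  φ: 60° + 35/60 + 41.8/3600 = 60 + 0.583333 + 0.011611 = 60.594944
  S ⇒ negate
  Longitude: 99° + 7/60 + 40/3600 = 99 + 0.116667 + 0.011111 = 99.127778
  W ⇒ negate
Point 5:
  φ: 22° + 7/60 + 52/3600 = 22 + 0.116667 + 0.014444 = 22.131111
  hemisphere S, so the sign is −
  Lon: 68° + 15/60 + 3/3600 = 68 + 0.250000 + 0.000833 = 68.250833
  W → negative

1. 89.22028, 105.51333
2. -0.13253, -108.29639
3. -0.61278, -96.62569
4. -60.59494, -99.12778
5. -22.13111, -68.25083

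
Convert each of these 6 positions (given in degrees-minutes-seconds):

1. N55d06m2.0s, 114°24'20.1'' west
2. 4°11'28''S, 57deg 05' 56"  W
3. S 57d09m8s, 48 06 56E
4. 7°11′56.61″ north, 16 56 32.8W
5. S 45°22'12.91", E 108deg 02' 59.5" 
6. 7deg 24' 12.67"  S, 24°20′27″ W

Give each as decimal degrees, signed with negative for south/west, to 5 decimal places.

Point 1:
  Lat: 6′ + 2″ = 6.03333′; 55 + 6.03333/60 = 55.100556
  N ⇒ keep positive
  Longitude: 114 + 24/60 + 20.1/3600 = 114.405583
  hemisphere W, so the sign is −
Point 2:
  Lat: 11′ + 28″ = 11.46667′; 4 + 11.46667/60 = 4.191111
  S ⇒ negate
  Longitude: 5′ + 56″ = 5.93333′; 57 + 5.93333/60 = 57.098889
  hemisphere W, so the sign is −
Point 3:
  Lat: 57 + 9/60 + 8/3600 = 57.152222
  S ⇒ negate
  Lon: 48 + 6/60 + 56/3600 = 48.115556
  E → positive
Point 4:
  Lat: 7° + 11/60 + 56.61/3600 = 7 + 0.183333 + 0.015725 = 7.199058
  N → positive
  Lon: 56′ + 32.8″ = 56.54667′; 16 + 56.54667/60 = 16.942444
  hemisphere W, so the sign is −
Point 5:
  Latitude: 45 + 22/60 + 12.91/3600 = 45.370253
  S → negative
  Lon: 2′ + 59.5″ = 2.99167′; 108 + 2.99167/60 = 108.049861
  E → positive
Point 6:
  Latitude: 24′ + 12.67″ = 24.21117′; 7 + 24.21117/60 = 7.403519
  hemisphere S, so the sign is −
  Lon: 24° + 20/60 + 27/3600 = 24 + 0.333333 + 0.007500 = 24.340833
  W → negative

1. 55.10056, -114.40558
2. -4.19111, -57.09889
3. -57.15222, 48.11556
4. 7.19906, -16.94244
5. -45.37025, 108.04986
6. -7.40352, -24.34083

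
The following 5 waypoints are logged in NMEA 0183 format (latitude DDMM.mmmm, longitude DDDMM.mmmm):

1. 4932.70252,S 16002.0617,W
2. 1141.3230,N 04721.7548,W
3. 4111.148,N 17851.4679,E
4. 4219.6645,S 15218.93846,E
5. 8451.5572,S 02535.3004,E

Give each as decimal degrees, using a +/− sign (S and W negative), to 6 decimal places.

Point 1:
  Lat: split at 2 digits → 49° and 32.70252′; 49 + 32.70252/60 = 49.5450420
  hemisphere S, so the sign is −
  Lon: degrees = first 3 digits = 160, minutes = 2.0617; 160 + 2.0617/60 = 160.0343617
  W ⇒ negate
Point 2:
  Latitude: degrees = first 2 digits = 11, minutes = 41.323; 11 + 41.323/60 = 11.6887167
  N ⇒ keep positive
  λ: split at 3 digits → 047° and 21.7548′; 47 + 21.7548/60 = 47.3625800
  W → negative
Point 3:
  Latitude: degrees = first 2 digits = 41, minutes = 11.148; 41 + 11.148/60 = 41.1858000
  N → positive
  Lon: split at 3 digits → 178° and 51.4679′; 178 + 51.4679/60 = 178.8577983
  E → positive
Point 4:
  Latitude: split at 2 digits → 42° and 19.6645′; 42 + 19.6645/60 = 42.3277417
  hemisphere S, so the sign is −
  λ: degrees = first 3 digits = 152, minutes = 18.93846; 152 + 18.93846/60 = 152.3156410
  E → positive
Point 5:
  Lat: degrees = first 2 digits = 84, minutes = 51.5572; 84 + 51.5572/60 = 84.8592867
  S → negative
  Longitude: degrees = first 3 digits = 25, minutes = 35.3004; 25 + 35.3004/60 = 25.5883400
  E ⇒ keep positive

1. -49.545042, -160.034362
2. 11.688717, -47.362580
3. 41.185800, 178.857798
4. -42.327742, 152.315641
5. -84.859287, 25.588340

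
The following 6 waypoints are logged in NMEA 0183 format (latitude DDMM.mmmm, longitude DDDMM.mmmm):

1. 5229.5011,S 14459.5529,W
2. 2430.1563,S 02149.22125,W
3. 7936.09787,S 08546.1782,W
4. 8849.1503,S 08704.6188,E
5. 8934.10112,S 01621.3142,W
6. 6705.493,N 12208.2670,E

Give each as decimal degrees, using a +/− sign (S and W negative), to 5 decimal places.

Point 1:
  φ: split at 2 digits → 52° and 29.5011′; 52 + 29.5011/60 = 52.491685
  S → negative
  λ: degrees = first 3 digits = 144, minutes = 59.5529; 144 + 59.5529/60 = 144.992548
  hemisphere W, so the sign is −
Point 2:
  Latitude: degrees = first 2 digits = 24, minutes = 30.1563; 24 + 30.1563/60 = 24.502605
  S → negative
  Lon: degrees = first 3 digits = 21, minutes = 49.22125; 21 + 49.22125/60 = 21.820354
  W → negative
Point 3:
  Lat: degrees = first 2 digits = 79, minutes = 36.09787; 79 + 36.09787/60 = 79.601631
  S ⇒ negate
  Longitude: split at 3 digits → 085° and 46.1782′; 85 + 46.1782/60 = 85.769637
  W ⇒ negate
Point 4:
  Latitude: degrees = first 2 digits = 88, minutes = 49.1503; 88 + 49.1503/60 = 88.819172
  S → negative
  Longitude: degrees = first 3 digits = 87, minutes = 4.6188; 87 + 4.6188/60 = 87.076980
  E → positive
Point 5:
  φ: split at 2 digits → 89° and 34.10112′; 89 + 34.10112/60 = 89.568352
  hemisphere S, so the sign is −
  Longitude: degrees = first 3 digits = 16, minutes = 21.3142; 16 + 21.3142/60 = 16.355237
  W → negative
Point 6:
  Latitude: degrees = first 2 digits = 67, minutes = 5.493; 67 + 5.493/60 = 67.091550
  N ⇒ keep positive
  Lon: split at 3 digits → 122° and 8.267′; 122 + 8.267/60 = 122.137783
  E → positive

1. -52.49169, -144.99255
2. -24.50261, -21.82035
3. -79.60163, -85.76964
4. -88.81917, 87.07698
5. -89.56835, -16.35524
6. 67.09155, 122.13778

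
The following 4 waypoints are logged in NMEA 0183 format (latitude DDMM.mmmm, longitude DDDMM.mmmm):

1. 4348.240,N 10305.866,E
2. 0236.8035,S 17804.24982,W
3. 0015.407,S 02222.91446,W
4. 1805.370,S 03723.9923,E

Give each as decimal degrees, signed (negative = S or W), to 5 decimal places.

1. 43.80400, 103.09777
2. -2.61339, -178.07083
3. -0.25678, -22.38191
4. -18.08950, 37.39987

Point 1:
  Lat: degrees = first 2 digits = 43, minutes = 48.24; 43 + 48.24/60 = 43.804000
  N → positive
  Lon: degrees = first 3 digits = 103, minutes = 5.866; 103 + 5.866/60 = 103.097767
  E → positive
Point 2:
  φ: degrees = first 2 digits = 2, minutes = 36.8035; 2 + 36.8035/60 = 2.613392
  hemisphere S, so the sign is −
  Lon: degrees = first 3 digits = 178, minutes = 4.24982; 178 + 4.24982/60 = 178.070830
  hemisphere W, so the sign is −
Point 3:
  Lat: degrees = first 2 digits = 0, minutes = 15.407; 0 + 15.407/60 = 0.256783
  hemisphere S, so the sign is −
  λ: degrees = first 3 digits = 22, minutes = 22.91446; 22 + 22.91446/60 = 22.381908
  W ⇒ negate
Point 4:
  φ: degrees = first 2 digits = 18, minutes = 5.37; 18 + 5.37/60 = 18.089500
  S ⇒ negate
  Lon: degrees = first 3 digits = 37, minutes = 23.9923; 37 + 23.9923/60 = 37.399872
  E ⇒ keep positive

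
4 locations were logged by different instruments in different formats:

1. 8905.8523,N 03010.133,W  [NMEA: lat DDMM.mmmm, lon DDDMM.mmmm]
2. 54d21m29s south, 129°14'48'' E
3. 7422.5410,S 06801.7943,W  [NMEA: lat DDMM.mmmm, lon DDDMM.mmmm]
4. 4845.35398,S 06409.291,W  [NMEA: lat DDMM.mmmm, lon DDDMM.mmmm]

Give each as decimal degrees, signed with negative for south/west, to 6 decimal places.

1. 89.097538, -30.168883
2. -54.358056, 129.246667
3. -74.375683, -68.029905
4. -48.755900, -64.154850

Point 1:
  Latitude: degrees = first 2 digits = 89, minutes = 5.8523; 89 + 5.8523/60 = 89.0975383
  N → positive
  Lon: degrees = first 3 digits = 30, minutes = 10.133; 30 + 10.133/60 = 30.1688833
  W → negative
Point 2:
  φ: 54 + 21/60 + 29/3600 = 54.3580556
  S ⇒ negate
  Longitude: 129° + 14/60 + 48/3600 = 129 + 0.233333 + 0.013333 = 129.2466667
  E ⇒ keep positive
Point 3:
  φ: split at 2 digits → 74° and 22.541′; 74 + 22.541/60 = 74.3756833
  hemisphere S, so the sign is −
  Lon: degrees = first 3 digits = 68, minutes = 1.7943; 68 + 1.7943/60 = 68.0299050
  W ⇒ negate
Point 4:
  Latitude: degrees = first 2 digits = 48, minutes = 45.35398; 48 + 45.35398/60 = 48.7558997
  hemisphere S, so the sign is −
  λ: degrees = first 3 digits = 64, minutes = 9.291; 64 + 9.291/60 = 64.1548500
  W ⇒ negate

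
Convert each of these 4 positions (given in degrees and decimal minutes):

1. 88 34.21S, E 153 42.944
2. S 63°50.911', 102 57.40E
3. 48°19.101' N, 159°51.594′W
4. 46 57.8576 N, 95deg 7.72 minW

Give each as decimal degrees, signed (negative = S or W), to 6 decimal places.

1. -88.570167, 153.715733
2. -63.848517, 102.956667
3. 48.318350, -159.859900
4. 46.964293, -95.128667

Point 1:
  φ: 88 + 34.21/60 = 88.5701667
  S ⇒ negate
  Lon: 42.944′ = 0.715733°; total 153.7157333
  E ⇒ keep positive
Point 2:
  Latitude: 50.911′ = 0.848517°; total 63.8485167
  S → negative
  Lon: 57.4′ = 0.956667°; total 102.9566667
  E → positive
Point 3:
  Latitude: 19.101′ = 0.318350°; total 48.3183500
  N ⇒ keep positive
  λ: 159 + 51.594/60 = 159.8599000
  W → negative
Point 4:
  Lat: 57.8576′ = 0.964293°; total 46.9642933
  N ⇒ keep positive
  Lon: 95 + 7.72/60 = 95.1286667
  W → negative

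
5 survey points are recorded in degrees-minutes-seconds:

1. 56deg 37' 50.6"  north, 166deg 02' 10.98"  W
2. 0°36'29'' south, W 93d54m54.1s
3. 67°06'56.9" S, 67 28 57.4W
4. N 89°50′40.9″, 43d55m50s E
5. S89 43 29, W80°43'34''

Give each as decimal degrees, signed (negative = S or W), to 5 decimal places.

1. 56.63072, -166.03638
2. -0.60806, -93.91503
3. -67.11581, -67.48261
4. 89.84469, 43.93056
5. -89.72472, -80.72611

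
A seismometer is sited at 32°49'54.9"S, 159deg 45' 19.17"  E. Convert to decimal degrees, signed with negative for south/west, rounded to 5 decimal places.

φ: 32° + 49/60 + 54.9/3600 = 32 + 0.816667 + 0.015250 = 32.831917
S → negative
Lon: 159° + 45/60 + 19.17/3600 = 159 + 0.750000 + 0.005325 = 159.755325
E ⇒ keep positive

-32.83192, 159.75533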